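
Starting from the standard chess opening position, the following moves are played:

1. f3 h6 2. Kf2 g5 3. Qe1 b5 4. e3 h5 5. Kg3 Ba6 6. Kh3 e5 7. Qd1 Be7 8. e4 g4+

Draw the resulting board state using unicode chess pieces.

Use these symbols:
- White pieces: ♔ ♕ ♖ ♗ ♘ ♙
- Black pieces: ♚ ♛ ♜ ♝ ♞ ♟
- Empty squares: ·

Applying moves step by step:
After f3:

♜ ♞ ♝ ♛ ♚ ♝ ♞ ♜
♟ ♟ ♟ ♟ ♟ ♟ ♟ ♟
· · · · · · · ·
· · · · · · · ·
· · · · · · · ·
· · · · · ♙ · ·
♙ ♙ ♙ ♙ ♙ · ♙ ♙
♖ ♘ ♗ ♕ ♔ ♗ ♘ ♖


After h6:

♜ ♞ ♝ ♛ ♚ ♝ ♞ ♜
♟ ♟ ♟ ♟ ♟ ♟ ♟ ·
· · · · · · · ♟
· · · · · · · ·
· · · · · · · ·
· · · · · ♙ · ·
♙ ♙ ♙ ♙ ♙ · ♙ ♙
♖ ♘ ♗ ♕ ♔ ♗ ♘ ♖


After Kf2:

♜ ♞ ♝ ♛ ♚ ♝ ♞ ♜
♟ ♟ ♟ ♟ ♟ ♟ ♟ ·
· · · · · · · ♟
· · · · · · · ·
· · · · · · · ·
· · · · · ♙ · ·
♙ ♙ ♙ ♙ ♙ ♔ ♙ ♙
♖ ♘ ♗ ♕ · ♗ ♘ ♖


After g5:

♜ ♞ ♝ ♛ ♚ ♝ ♞ ♜
♟ ♟ ♟ ♟ ♟ ♟ · ·
· · · · · · · ♟
· · · · · · ♟ ·
· · · · · · · ·
· · · · · ♙ · ·
♙ ♙ ♙ ♙ ♙ ♔ ♙ ♙
♖ ♘ ♗ ♕ · ♗ ♘ ♖


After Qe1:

♜ ♞ ♝ ♛ ♚ ♝ ♞ ♜
♟ ♟ ♟ ♟ ♟ ♟ · ·
· · · · · · · ♟
· · · · · · ♟ ·
· · · · · · · ·
· · · · · ♙ · ·
♙ ♙ ♙ ♙ ♙ ♔ ♙ ♙
♖ ♘ ♗ · ♕ ♗ ♘ ♖


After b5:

♜ ♞ ♝ ♛ ♚ ♝ ♞ ♜
♟ · ♟ ♟ ♟ ♟ · ·
· · · · · · · ♟
· ♟ · · · · ♟ ·
· · · · · · · ·
· · · · · ♙ · ·
♙ ♙ ♙ ♙ ♙ ♔ ♙ ♙
♖ ♘ ♗ · ♕ ♗ ♘ ♖


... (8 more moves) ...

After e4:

♜ ♞ · ♛ ♚ · ♞ ♜
♟ · ♟ ♟ ♝ ♟ · ·
♝ · · · · · · ·
· ♟ · · ♟ · ♟ ♟
· · · · ♙ · · ·
· · · · · ♙ · ♔
♙ ♙ ♙ ♙ · · ♙ ♙
♖ ♘ ♗ ♕ · ♗ ♘ ♖


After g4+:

♜ ♞ · ♛ ♚ · ♞ ♜
♟ · ♟ ♟ ♝ ♟ · ·
♝ · · · · · · ·
· ♟ · · ♟ · · ♟
· · · · ♙ · ♟ ·
· · · · · ♙ · ♔
♙ ♙ ♙ ♙ · · ♙ ♙
♖ ♘ ♗ ♕ · ♗ ♘ ♖



  a b c d e f g h
  ─────────────────
8│♜ ♞ · ♛ ♚ · ♞ ♜│8
7│♟ · ♟ ♟ ♝ ♟ · ·│7
6│♝ · · · · · · ·│6
5│· ♟ · · ♟ · · ♟│5
4│· · · · ♙ · ♟ ·│4
3│· · · · · ♙ · ♔│3
2│♙ ♙ ♙ ♙ · · ♙ ♙│2
1│♖ ♘ ♗ ♕ · ♗ ♘ ♖│1
  ─────────────────
  a b c d e f g h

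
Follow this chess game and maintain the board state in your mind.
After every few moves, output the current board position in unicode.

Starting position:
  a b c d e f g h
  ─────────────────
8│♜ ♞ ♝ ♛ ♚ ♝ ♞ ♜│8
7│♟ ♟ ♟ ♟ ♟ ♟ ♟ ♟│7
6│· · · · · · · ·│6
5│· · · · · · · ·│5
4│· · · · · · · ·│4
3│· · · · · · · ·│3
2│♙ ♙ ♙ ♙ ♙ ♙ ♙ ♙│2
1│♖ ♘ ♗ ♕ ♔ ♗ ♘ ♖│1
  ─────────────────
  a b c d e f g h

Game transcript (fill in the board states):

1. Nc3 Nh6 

  a b c d e f g h
  ─────────────────
8│♜ ♞ ♝ ♛ ♚ ♝ · ♜│8
7│♟ ♟ ♟ ♟ ♟ ♟ ♟ ♟│7
6│· · · · · · · ♞│6
5│· · · · · · · ·│5
4│· · · · · · · ·│4
3│· · ♘ · · · · ·│3
2│♙ ♙ ♙ ♙ ♙ ♙ ♙ ♙│2
1│♖ · ♗ ♕ ♔ ♗ ♘ ♖│1
  ─────────────────
  a b c d e f g h

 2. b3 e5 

  a b c d e f g h
  ─────────────────
8│♜ ♞ ♝ ♛ ♚ ♝ · ♜│8
7│♟ ♟ ♟ ♟ · ♟ ♟ ♟│7
6│· · · · · · · ♞│6
5│· · · · ♟ · · ·│5
4│· · · · · · · ·│4
3│· ♙ ♘ · · · · ·│3
2│♙ · ♙ ♙ ♙ ♙ ♙ ♙│2
1│♖ · ♗ ♕ ♔ ♗ ♘ ♖│1
  ─────────────────
  a b c d e f g h

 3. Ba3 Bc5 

  a b c d e f g h
  ─────────────────
8│♜ ♞ ♝ ♛ ♚ · · ♜│8
7│♟ ♟ ♟ ♟ · ♟ ♟ ♟│7
6│· · · · · · · ♞│6
5│· · ♝ · ♟ · · ·│5
4│· · · · · · · ·│4
3│♗ ♙ ♘ · · · · ·│3
2│♙ · ♙ ♙ ♙ ♙ ♙ ♙│2
1│♖ · · ♕ ♔ ♗ ♘ ♖│1
  ─────────────────
  a b c d e f g h

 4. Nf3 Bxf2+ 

  a b c d e f g h
  ─────────────────
8│♜ ♞ ♝ ♛ ♚ · · ♜│8
7│♟ ♟ ♟ ♟ · ♟ ♟ ♟│7
6│· · · · · · · ♞│6
5│· · · · ♟ · · ·│5
4│· · · · · · · ·│4
3│♗ ♙ ♘ · · ♘ · ·│3
2│♙ · ♙ ♙ ♙ ♝ ♙ ♙│2
1│♖ · · ♕ ♔ ♗ · ♖│1
  ─────────────────
  a b c d e f g h

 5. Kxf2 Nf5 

  a b c d e f g h
  ─────────────────
8│♜ ♞ ♝ ♛ ♚ · · ♜│8
7│♟ ♟ ♟ ♟ · ♟ ♟ ♟│7
6│· · · · · · · ·│6
5│· · · · ♟ ♞ · ·│5
4│· · · · · · · ·│4
3│♗ ♙ ♘ · · ♘ · ·│3
2│♙ · ♙ ♙ ♙ ♔ ♙ ♙│2
1│♖ · · ♕ · ♗ · ♖│1
  ─────────────────
  a b c d e f g h



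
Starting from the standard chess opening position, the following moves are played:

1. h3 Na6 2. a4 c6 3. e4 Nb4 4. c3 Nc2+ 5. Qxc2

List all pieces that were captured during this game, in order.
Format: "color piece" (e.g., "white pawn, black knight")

Tracking captures:
  Qxc2: captured black knight

black knight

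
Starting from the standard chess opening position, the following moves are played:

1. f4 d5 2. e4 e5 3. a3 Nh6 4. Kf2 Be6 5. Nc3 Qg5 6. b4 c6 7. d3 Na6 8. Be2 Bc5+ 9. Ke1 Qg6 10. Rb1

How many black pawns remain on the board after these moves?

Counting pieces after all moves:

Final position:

  a b c d e f g h
  ─────────────────
8│♜ · · · ♚ · · ♜│8
7│♟ ♟ · · · ♟ ♟ ♟│7
6│♞ · ♟ · ♝ · ♛ ♞│6
5│· · ♝ ♟ ♟ · · ·│5
4│· ♙ · · ♙ ♙ · ·│4
3│♙ · ♘ ♙ · · · ·│3
2│· · ♙ · ♗ · ♙ ♙│2
1│· ♖ ♗ ♕ ♔ · ♘ ♖│1
  ─────────────────
  a b c d e f g h


8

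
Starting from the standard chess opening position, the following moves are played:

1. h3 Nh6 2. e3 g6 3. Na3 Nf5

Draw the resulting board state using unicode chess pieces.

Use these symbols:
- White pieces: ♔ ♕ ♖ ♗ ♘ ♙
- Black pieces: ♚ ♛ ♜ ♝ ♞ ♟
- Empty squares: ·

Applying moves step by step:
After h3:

♜ ♞ ♝ ♛ ♚ ♝ ♞ ♜
♟ ♟ ♟ ♟ ♟ ♟ ♟ ♟
· · · · · · · ·
· · · · · · · ·
· · · · · · · ·
· · · · · · · ♙
♙ ♙ ♙ ♙ ♙ ♙ ♙ ·
♖ ♘ ♗ ♕ ♔ ♗ ♘ ♖


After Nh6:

♜ ♞ ♝ ♛ ♚ ♝ · ♜
♟ ♟ ♟ ♟ ♟ ♟ ♟ ♟
· · · · · · · ♞
· · · · · · · ·
· · · · · · · ·
· · · · · · · ♙
♙ ♙ ♙ ♙ ♙ ♙ ♙ ·
♖ ♘ ♗ ♕ ♔ ♗ ♘ ♖


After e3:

♜ ♞ ♝ ♛ ♚ ♝ · ♜
♟ ♟ ♟ ♟ ♟ ♟ ♟ ♟
· · · · · · · ♞
· · · · · · · ·
· · · · · · · ·
· · · · ♙ · · ♙
♙ ♙ ♙ ♙ · ♙ ♙ ·
♖ ♘ ♗ ♕ ♔ ♗ ♘ ♖


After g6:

♜ ♞ ♝ ♛ ♚ ♝ · ♜
♟ ♟ ♟ ♟ ♟ ♟ · ♟
· · · · · · ♟ ♞
· · · · · · · ·
· · · · · · · ·
· · · · ♙ · · ♙
♙ ♙ ♙ ♙ · ♙ ♙ ·
♖ ♘ ♗ ♕ ♔ ♗ ♘ ♖


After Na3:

♜ ♞ ♝ ♛ ♚ ♝ · ♜
♟ ♟ ♟ ♟ ♟ ♟ · ♟
· · · · · · ♟ ♞
· · · · · · · ·
· · · · · · · ·
♘ · · · ♙ · · ♙
♙ ♙ ♙ ♙ · ♙ ♙ ·
♖ · ♗ ♕ ♔ ♗ ♘ ♖


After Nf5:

♜ ♞ ♝ ♛ ♚ ♝ · ♜
♟ ♟ ♟ ♟ ♟ ♟ · ♟
· · · · · · ♟ ·
· · · · · ♞ · ·
· · · · · · · ·
♘ · · · ♙ · · ♙
♙ ♙ ♙ ♙ · ♙ ♙ ·
♖ · ♗ ♕ ♔ ♗ ♘ ♖



  a b c d e f g h
  ─────────────────
8│♜ ♞ ♝ ♛ ♚ ♝ · ♜│8
7│♟ ♟ ♟ ♟ ♟ ♟ · ♟│7
6│· · · · · · ♟ ·│6
5│· · · · · ♞ · ·│5
4│· · · · · · · ·│4
3│♘ · · · ♙ · · ♙│3
2│♙ ♙ ♙ ♙ · ♙ ♙ ·│2
1│♖ · ♗ ♕ ♔ ♗ ♘ ♖│1
  ─────────────────
  a b c d e f g h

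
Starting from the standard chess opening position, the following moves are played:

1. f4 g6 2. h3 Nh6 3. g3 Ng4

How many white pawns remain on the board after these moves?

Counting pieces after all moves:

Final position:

  a b c d e f g h
  ─────────────────
8│♜ ♞ ♝ ♛ ♚ ♝ · ♜│8
7│♟ ♟ ♟ ♟ ♟ ♟ · ♟│7
6│· · · · · · ♟ ·│6
5│· · · · · · · ·│5
4│· · · · · ♙ ♞ ·│4
3│· · · · · · ♙ ♙│3
2│♙ ♙ ♙ ♙ ♙ · · ·│2
1│♖ ♘ ♗ ♕ ♔ ♗ ♘ ♖│1
  ─────────────────
  a b c d e f g h


8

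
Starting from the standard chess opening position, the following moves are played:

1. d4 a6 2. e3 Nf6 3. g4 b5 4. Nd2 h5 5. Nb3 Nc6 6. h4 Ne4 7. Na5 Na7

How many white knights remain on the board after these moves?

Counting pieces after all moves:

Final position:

  a b c d e f g h
  ─────────────────
8│♜ · ♝ ♛ ♚ ♝ · ♜│8
7│♞ · ♟ ♟ ♟ ♟ ♟ ·│7
6│♟ · · · · · · ·│6
5│♘ ♟ · · · · · ♟│5
4│· · · ♙ ♞ · ♙ ♙│4
3│· · · · ♙ · · ·│3
2│♙ ♙ ♙ · · ♙ · ·│2
1│♖ · ♗ ♕ ♔ ♗ ♘ ♖│1
  ─────────────────
  a b c d e f g h


2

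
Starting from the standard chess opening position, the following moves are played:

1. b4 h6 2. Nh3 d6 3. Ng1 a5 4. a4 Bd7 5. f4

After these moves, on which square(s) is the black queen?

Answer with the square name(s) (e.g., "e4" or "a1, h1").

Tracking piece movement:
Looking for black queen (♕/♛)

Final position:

  a b c d e f g h
  ─────────────────
8│♜ ♞ · ♛ ♚ ♝ ♞ ♜│8
7│· ♟ ♟ ♝ ♟ ♟ ♟ ·│7
6│· · · ♟ · · · ♟│6
5│♟ · · · · · · ·│5
4│♙ ♙ · · · ♙ · ·│4
3│· · · · · · · ·│3
2│· · ♙ ♙ ♙ · ♙ ♙│2
1│♖ ♘ ♗ ♕ ♔ ♗ ♘ ♖│1
  ─────────────────
  a b c d e f g h


d8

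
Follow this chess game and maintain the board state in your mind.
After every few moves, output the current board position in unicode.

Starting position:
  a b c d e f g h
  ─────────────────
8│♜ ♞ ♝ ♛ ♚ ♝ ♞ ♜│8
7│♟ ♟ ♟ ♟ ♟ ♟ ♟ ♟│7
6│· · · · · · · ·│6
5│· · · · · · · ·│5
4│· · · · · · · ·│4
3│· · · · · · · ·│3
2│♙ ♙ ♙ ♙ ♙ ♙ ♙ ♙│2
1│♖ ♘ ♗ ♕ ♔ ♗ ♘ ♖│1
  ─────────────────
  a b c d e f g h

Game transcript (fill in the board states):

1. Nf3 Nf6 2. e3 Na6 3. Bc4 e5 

  a b c d e f g h
  ─────────────────
8│♜ · ♝ ♛ ♚ ♝ · ♜│8
7│♟ ♟ ♟ ♟ · ♟ ♟ ♟│7
6│♞ · · · · ♞ · ·│6
5│· · · · ♟ · · ·│5
4│· · ♗ · · · · ·│4
3│· · · · ♙ ♘ · ·│3
2│♙ ♙ ♙ ♙ · ♙ ♙ ♙│2
1│♖ ♘ ♗ ♕ ♔ · · ♖│1
  ─────────────────
  a b c d e f g h

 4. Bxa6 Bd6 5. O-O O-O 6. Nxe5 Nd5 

  a b c d e f g h
  ─────────────────
8│♜ · ♝ ♛ · ♜ ♚ ·│8
7│♟ ♟ ♟ ♟ · ♟ ♟ ♟│7
6│♗ · · ♝ · · · ·│6
5│· · · ♞ ♘ · · ·│5
4│· · · · · · · ·│4
3│· · · · ♙ · · ·│3
2│♙ ♙ ♙ ♙ · ♙ ♙ ♙│2
1│♖ ♘ ♗ ♕ · ♖ ♔ ·│1
  ─────────────────
  a b c d e f g h

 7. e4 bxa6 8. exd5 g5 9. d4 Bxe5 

  a b c d e f g h
  ─────────────────
8│♜ · ♝ ♛ · ♜ ♚ ·│8
7│♟ · ♟ ♟ · ♟ · ♟│7
6│♟ · · · · · · ·│6
5│· · · ♙ ♝ · ♟ ·│5
4│· · · ♙ · · · ·│4
3│· · · · · · · ·│3
2│♙ ♙ ♙ · · ♙ ♙ ♙│2
1│♖ ♘ ♗ ♕ · ♖ ♔ ·│1
  ─────────────────
  a b c d e f g h

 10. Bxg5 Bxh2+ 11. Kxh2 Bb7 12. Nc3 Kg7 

  a b c d e f g h
  ─────────────────
8│♜ · · ♛ · ♜ · ·│8
7│♟ ♝ ♟ ♟ · ♟ ♚ ♟│7
6│♟ · · · · · · ·│6
5│· · · ♙ · · ♗ ·│5
4│· · · ♙ · · · ·│4
3│· · ♘ · · · · ·│3
2│♙ ♙ ♙ · · ♙ ♙ ♔│2
1│♖ · · ♕ · ♖ · ·│1
  ─────────────────
  a b c d e f g h

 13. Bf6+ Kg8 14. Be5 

  a b c d e f g h
  ─────────────────
8│♜ · · ♛ · ♜ ♚ ·│8
7│♟ ♝ ♟ ♟ · ♟ · ♟│7
6│♟ · · · · · · ·│6
5│· · · ♙ ♗ · · ·│5
4│· · · ♙ · · · ·│4
3│· · ♘ · · · · ·│3
2│♙ ♙ ♙ · · ♙ ♙ ♔│2
1│♖ · · ♕ · ♖ · ·│1
  ─────────────────
  a b c d e f g h


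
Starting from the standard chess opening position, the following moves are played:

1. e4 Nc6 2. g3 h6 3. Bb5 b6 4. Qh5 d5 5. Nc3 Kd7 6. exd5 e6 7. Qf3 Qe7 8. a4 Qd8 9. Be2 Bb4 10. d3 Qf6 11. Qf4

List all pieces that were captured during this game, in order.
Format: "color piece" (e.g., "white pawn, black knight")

Tracking captures:
  exd5: captured black pawn

black pawn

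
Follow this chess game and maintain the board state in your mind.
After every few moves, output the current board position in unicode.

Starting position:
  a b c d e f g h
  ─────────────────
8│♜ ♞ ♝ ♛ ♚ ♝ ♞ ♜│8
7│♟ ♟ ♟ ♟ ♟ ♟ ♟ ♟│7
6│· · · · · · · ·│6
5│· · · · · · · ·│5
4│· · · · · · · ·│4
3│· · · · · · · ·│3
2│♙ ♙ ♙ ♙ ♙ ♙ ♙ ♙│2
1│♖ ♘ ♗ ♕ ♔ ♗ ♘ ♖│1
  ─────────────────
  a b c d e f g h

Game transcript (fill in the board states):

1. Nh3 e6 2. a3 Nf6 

  a b c d e f g h
  ─────────────────
8│♜ ♞ ♝ ♛ ♚ ♝ · ♜│8
7│♟ ♟ ♟ ♟ · ♟ ♟ ♟│7
6│· · · · ♟ ♞ · ·│6
5│· · · · · · · ·│5
4│· · · · · · · ·│4
3│♙ · · · · · · ♘│3
2│· ♙ ♙ ♙ ♙ ♙ ♙ ♙│2
1│♖ ♘ ♗ ♕ ♔ ♗ · ♖│1
  ─────────────────
  a b c d e f g h

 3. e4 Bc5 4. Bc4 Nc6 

  a b c d e f g h
  ─────────────────
8│♜ · ♝ ♛ ♚ · · ♜│8
7│♟ ♟ ♟ ♟ · ♟ ♟ ♟│7
6│· · ♞ · ♟ ♞ · ·│6
5│· · ♝ · · · · ·│5
4│· · ♗ · ♙ · · ·│4
3│♙ · · · · · · ♘│3
2│· ♙ ♙ ♙ · ♙ ♙ ♙│2
1│♖ ♘ ♗ ♕ ♔ · · ♖│1
  ─────────────────
  a b c d e f g h

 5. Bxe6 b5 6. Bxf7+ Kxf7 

  a b c d e f g h
  ─────────────────
8│♜ · ♝ ♛ · · · ♜│8
7│♟ · ♟ ♟ · ♚ ♟ ♟│7
6│· · ♞ · · ♞ · ·│6
5│· ♟ ♝ · · · · ·│5
4│· · · · ♙ · · ·│4
3│♙ · · · · · · ♘│3
2│· ♙ ♙ ♙ · ♙ ♙ ♙│2
1│♖ ♘ ♗ ♕ ♔ · · ♖│1
  ─────────────────
  a b c d e f g h

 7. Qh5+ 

  a b c d e f g h
  ─────────────────
8│♜ · ♝ ♛ · · · ♜│8
7│♟ · ♟ ♟ · ♚ ♟ ♟│7
6│· · ♞ · · ♞ · ·│6
5│· ♟ ♝ · · · · ♕│5
4│· · · · ♙ · · ·│4
3│♙ · · · · · · ♘│3
2│· ♙ ♙ ♙ · ♙ ♙ ♙│2
1│♖ ♘ ♗ · ♔ · · ♖│1
  ─────────────────
  a b c d e f g h


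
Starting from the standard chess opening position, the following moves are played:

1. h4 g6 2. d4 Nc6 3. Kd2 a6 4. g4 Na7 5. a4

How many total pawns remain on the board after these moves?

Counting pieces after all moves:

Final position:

  a b c d e f g h
  ─────────────────
8│♜ · ♝ ♛ ♚ ♝ ♞ ♜│8
7│♞ ♟ ♟ ♟ ♟ ♟ · ♟│7
6│♟ · · · · · ♟ ·│6
5│· · · · · · · ·│5
4│♙ · · ♙ · · ♙ ♙│4
3│· · · · · · · ·│3
2│· ♙ ♙ ♔ ♙ ♙ · ·│2
1│♖ ♘ ♗ ♕ · ♗ ♘ ♖│1
  ─────────────────
  a b c d e f g h


16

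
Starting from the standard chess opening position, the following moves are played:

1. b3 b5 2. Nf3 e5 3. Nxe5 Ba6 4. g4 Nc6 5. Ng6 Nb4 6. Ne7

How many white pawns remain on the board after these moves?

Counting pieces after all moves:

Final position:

  a b c d e f g h
  ─────────────────
8│♜ · · ♛ ♚ ♝ ♞ ♜│8
7│♟ · ♟ ♟ ♘ ♟ ♟ ♟│7
6│♝ · · · · · · ·│6
5│· ♟ · · · · · ·│5
4│· ♞ · · · · ♙ ·│4
3│· ♙ · · · · · ·│3
2│♙ · ♙ ♙ ♙ ♙ · ♙│2
1│♖ ♘ ♗ ♕ ♔ ♗ · ♖│1
  ─────────────────
  a b c d e f g h


8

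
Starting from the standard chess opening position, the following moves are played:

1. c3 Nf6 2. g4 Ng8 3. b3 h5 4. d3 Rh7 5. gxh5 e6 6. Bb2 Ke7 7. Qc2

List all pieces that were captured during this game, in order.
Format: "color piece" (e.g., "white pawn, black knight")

Tracking captures:
  gxh5: captured black pawn

black pawn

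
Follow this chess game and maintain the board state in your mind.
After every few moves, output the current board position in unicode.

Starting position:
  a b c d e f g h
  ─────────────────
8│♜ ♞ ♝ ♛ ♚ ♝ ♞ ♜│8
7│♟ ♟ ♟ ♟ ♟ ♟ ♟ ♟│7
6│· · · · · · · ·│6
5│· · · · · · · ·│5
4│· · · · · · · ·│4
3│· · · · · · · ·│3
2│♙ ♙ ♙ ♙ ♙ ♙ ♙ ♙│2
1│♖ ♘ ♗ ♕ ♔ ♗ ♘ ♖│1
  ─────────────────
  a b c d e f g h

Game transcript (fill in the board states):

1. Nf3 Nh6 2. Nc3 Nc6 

  a b c d e f g h
  ─────────────────
8│♜ · ♝ ♛ ♚ ♝ · ♜│8
7│♟ ♟ ♟ ♟ ♟ ♟ ♟ ♟│7
6│· · ♞ · · · · ♞│6
5│· · · · · · · ·│5
4│· · · · · · · ·│4
3│· · ♘ · · ♘ · ·│3
2│♙ ♙ ♙ ♙ ♙ ♙ ♙ ♙│2
1│♖ · ♗ ♕ ♔ ♗ · ♖│1
  ─────────────────
  a b c d e f g h

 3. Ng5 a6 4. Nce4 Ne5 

  a b c d e f g h
  ─────────────────
8│♜ · ♝ ♛ ♚ ♝ · ♜│8
7│· ♟ ♟ ♟ ♟ ♟ ♟ ♟│7
6│♟ · · · · · · ♞│6
5│· · · · ♞ · ♘ ·│5
4│· · · · ♘ · · ·│4
3│· · · · · · · ·│3
2│♙ ♙ ♙ ♙ ♙ ♙ ♙ ♙│2
1│♖ · ♗ ♕ ♔ ♗ · ♖│1
  ─────────────────
  a b c d e f g h

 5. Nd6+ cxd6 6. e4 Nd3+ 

  a b c d e f g h
  ─────────────────
8│♜ · ♝ ♛ ♚ ♝ · ♜│8
7│· ♟ · ♟ ♟ ♟ ♟ ♟│7
6│♟ · · ♟ · · · ♞│6
5│· · · · · · ♘ ·│5
4│· · · · ♙ · · ·│4
3│· · · ♞ · · · ·│3
2│♙ ♙ ♙ ♙ · ♙ ♙ ♙│2
1│♖ · ♗ ♕ ♔ ♗ · ♖│1
  ─────────────────
  a b c d e f g h

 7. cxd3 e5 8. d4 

  a b c d e f g h
  ─────────────────
8│♜ · ♝ ♛ ♚ ♝ · ♜│8
7│· ♟ · ♟ · ♟ ♟ ♟│7
6│♟ · · ♟ · · · ♞│6
5│· · · · ♟ · ♘ ·│5
4│· · · ♙ ♙ · · ·│4
3│· · · · · · · ·│3
2│♙ ♙ · ♙ · ♙ ♙ ♙│2
1│♖ · ♗ ♕ ♔ ♗ · ♖│1
  ─────────────────
  a b c d e f g h


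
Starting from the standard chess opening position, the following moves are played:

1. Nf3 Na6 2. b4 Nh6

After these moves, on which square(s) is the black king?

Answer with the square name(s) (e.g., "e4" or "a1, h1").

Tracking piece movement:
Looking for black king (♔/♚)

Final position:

  a b c d e f g h
  ─────────────────
8│♜ · ♝ ♛ ♚ ♝ · ♜│8
7│♟ ♟ ♟ ♟ ♟ ♟ ♟ ♟│7
6│♞ · · · · · · ♞│6
5│· · · · · · · ·│5
4│· ♙ · · · · · ·│4
3│· · · · · ♘ · ·│3
2│♙ · ♙ ♙ ♙ ♙ ♙ ♙│2
1│♖ ♘ ♗ ♕ ♔ ♗ · ♖│1
  ─────────────────
  a b c d e f g h


e8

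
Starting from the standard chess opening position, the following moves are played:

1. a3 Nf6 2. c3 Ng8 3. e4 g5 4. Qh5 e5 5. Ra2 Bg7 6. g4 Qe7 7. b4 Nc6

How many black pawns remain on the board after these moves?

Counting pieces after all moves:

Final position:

  a b c d e f g h
  ─────────────────
8│♜ · ♝ · ♚ · ♞ ♜│8
7│♟ ♟ ♟ ♟ ♛ ♟ ♝ ♟│7
6│· · ♞ · · · · ·│6
5│· · · · ♟ · ♟ ♕│5
4│· ♙ · · ♙ · ♙ ·│4
3│♙ · ♙ · · · · ·│3
2│♖ · · ♙ · ♙ · ♙│2
1│· ♘ ♗ · ♔ ♗ ♘ ♖│1
  ─────────────────
  a b c d e f g h


8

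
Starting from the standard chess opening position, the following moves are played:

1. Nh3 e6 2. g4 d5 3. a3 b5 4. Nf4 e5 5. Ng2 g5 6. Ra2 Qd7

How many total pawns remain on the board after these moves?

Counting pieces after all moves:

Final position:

  a b c d e f g h
  ─────────────────
8│♜ ♞ ♝ · ♚ ♝ ♞ ♜│8
7│♟ · ♟ ♛ · ♟ · ♟│7
6│· · · · · · · ·│6
5│· ♟ · ♟ ♟ · ♟ ·│5
4│· · · · · · ♙ ·│4
3│♙ · · · · · · ·│3
2│♖ ♙ ♙ ♙ ♙ ♙ ♘ ♙│2
1│· ♘ ♗ ♕ ♔ ♗ · ♖│1
  ─────────────────
  a b c d e f g h


16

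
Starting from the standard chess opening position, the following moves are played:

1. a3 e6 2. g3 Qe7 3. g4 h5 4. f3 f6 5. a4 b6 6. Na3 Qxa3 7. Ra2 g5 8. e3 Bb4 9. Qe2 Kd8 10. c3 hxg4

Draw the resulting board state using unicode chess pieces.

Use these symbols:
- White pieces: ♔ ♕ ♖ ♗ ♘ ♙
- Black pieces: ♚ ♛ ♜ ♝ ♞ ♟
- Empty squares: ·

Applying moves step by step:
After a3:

♜ ♞ ♝ ♛ ♚ ♝ ♞ ♜
♟ ♟ ♟ ♟ ♟ ♟ ♟ ♟
· · · · · · · ·
· · · · · · · ·
· · · · · · · ·
♙ · · · · · · ·
· ♙ ♙ ♙ ♙ ♙ ♙ ♙
♖ ♘ ♗ ♕ ♔ ♗ ♘ ♖


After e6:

♜ ♞ ♝ ♛ ♚ ♝ ♞ ♜
♟ ♟ ♟ ♟ · ♟ ♟ ♟
· · · · ♟ · · ·
· · · · · · · ·
· · · · · · · ·
♙ · · · · · · ·
· ♙ ♙ ♙ ♙ ♙ ♙ ♙
♖ ♘ ♗ ♕ ♔ ♗ ♘ ♖


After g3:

♜ ♞ ♝ ♛ ♚ ♝ ♞ ♜
♟ ♟ ♟ ♟ · ♟ ♟ ♟
· · · · ♟ · · ·
· · · · · · · ·
· · · · · · · ·
♙ · · · · · ♙ ·
· ♙ ♙ ♙ ♙ ♙ · ♙
♖ ♘ ♗ ♕ ♔ ♗ ♘ ♖


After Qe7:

♜ ♞ ♝ · ♚ ♝ ♞ ♜
♟ ♟ ♟ ♟ ♛ ♟ ♟ ♟
· · · · ♟ · · ·
· · · · · · · ·
· · · · · · · ·
♙ · · · · · ♙ ·
· ♙ ♙ ♙ ♙ ♙ · ♙
♖ ♘ ♗ ♕ ♔ ♗ ♘ ♖


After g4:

♜ ♞ ♝ · ♚ ♝ ♞ ♜
♟ ♟ ♟ ♟ ♛ ♟ ♟ ♟
· · · · ♟ · · ·
· · · · · · · ·
· · · · · · ♙ ·
♙ · · · · · · ·
· ♙ ♙ ♙ ♙ ♙ · ♙
♖ ♘ ♗ ♕ ♔ ♗ ♘ ♖


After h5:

♜ ♞ ♝ · ♚ ♝ ♞ ♜
♟ ♟ ♟ ♟ ♛ ♟ ♟ ·
· · · · ♟ · · ·
· · · · · · · ♟
· · · · · · ♙ ·
♙ · · · · · · ·
· ♙ ♙ ♙ ♙ ♙ · ♙
♖ ♘ ♗ ♕ ♔ ♗ ♘ ♖


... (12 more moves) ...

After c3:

♜ ♞ ♝ ♚ · · ♞ ♜
♟ · ♟ ♟ · · · ·
· ♟ · · ♟ ♟ · ·
· · · · · · ♟ ♟
♙ ♝ · · · · ♙ ·
♛ · ♙ · ♙ ♙ · ·
♖ ♙ · ♙ ♕ · · ♙
· · ♗ · ♔ ♗ ♘ ♖


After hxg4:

♜ ♞ ♝ ♚ · · ♞ ♜
♟ · ♟ ♟ · · · ·
· ♟ · · ♟ ♟ · ·
· · · · · · ♟ ·
♙ ♝ · · · · ♟ ·
♛ · ♙ · ♙ ♙ · ·
♖ ♙ · ♙ ♕ · · ♙
· · ♗ · ♔ ♗ ♘ ♖



  a b c d e f g h
  ─────────────────
8│♜ ♞ ♝ ♚ · · ♞ ♜│8
7│♟ · ♟ ♟ · · · ·│7
6│· ♟ · · ♟ ♟ · ·│6
5│· · · · · · ♟ ·│5
4│♙ ♝ · · · · ♟ ·│4
3│♛ · ♙ · ♙ ♙ · ·│3
2│♖ ♙ · ♙ ♕ · · ♙│2
1│· · ♗ · ♔ ♗ ♘ ♖│1
  ─────────────────
  a b c d e f g h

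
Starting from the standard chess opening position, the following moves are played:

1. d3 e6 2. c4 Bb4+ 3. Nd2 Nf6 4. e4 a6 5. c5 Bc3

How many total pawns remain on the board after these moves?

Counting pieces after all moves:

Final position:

  a b c d e f g h
  ─────────────────
8│♜ ♞ ♝ ♛ ♚ · · ♜│8
7│· ♟ ♟ ♟ · ♟ ♟ ♟│7
6│♟ · · · ♟ ♞ · ·│6
5│· · ♙ · · · · ·│5
4│· · · · ♙ · · ·│4
3│· · ♝ ♙ · · · ·│3
2│♙ ♙ · ♘ · ♙ ♙ ♙│2
1│♖ · ♗ ♕ ♔ ♗ ♘ ♖│1
  ─────────────────
  a b c d e f g h


16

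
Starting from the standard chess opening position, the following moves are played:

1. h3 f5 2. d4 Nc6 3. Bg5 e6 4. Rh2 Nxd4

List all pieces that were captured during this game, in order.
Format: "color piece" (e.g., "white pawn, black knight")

Tracking captures:
  Nxd4: captured white pawn

white pawn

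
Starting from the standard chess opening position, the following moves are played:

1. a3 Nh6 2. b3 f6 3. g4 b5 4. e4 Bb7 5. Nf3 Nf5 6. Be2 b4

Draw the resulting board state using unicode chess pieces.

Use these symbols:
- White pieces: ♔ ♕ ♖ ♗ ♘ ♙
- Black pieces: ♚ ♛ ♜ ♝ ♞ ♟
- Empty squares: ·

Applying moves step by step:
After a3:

♜ ♞ ♝ ♛ ♚ ♝ ♞ ♜
♟ ♟ ♟ ♟ ♟ ♟ ♟ ♟
· · · · · · · ·
· · · · · · · ·
· · · · · · · ·
♙ · · · · · · ·
· ♙ ♙ ♙ ♙ ♙ ♙ ♙
♖ ♘ ♗ ♕ ♔ ♗ ♘ ♖


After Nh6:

♜ ♞ ♝ ♛ ♚ ♝ · ♜
♟ ♟ ♟ ♟ ♟ ♟ ♟ ♟
· · · · · · · ♞
· · · · · · · ·
· · · · · · · ·
♙ · · · · · · ·
· ♙ ♙ ♙ ♙ ♙ ♙ ♙
♖ ♘ ♗ ♕ ♔ ♗ ♘ ♖


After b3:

♜ ♞ ♝ ♛ ♚ ♝ · ♜
♟ ♟ ♟ ♟ ♟ ♟ ♟ ♟
· · · · · · · ♞
· · · · · · · ·
· · · · · · · ·
♙ ♙ · · · · · ·
· · ♙ ♙ ♙ ♙ ♙ ♙
♖ ♘ ♗ ♕ ♔ ♗ ♘ ♖


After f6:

♜ ♞ ♝ ♛ ♚ ♝ · ♜
♟ ♟ ♟ ♟ ♟ · ♟ ♟
· · · · · ♟ · ♞
· · · · · · · ·
· · · · · · · ·
♙ ♙ · · · · · ·
· · ♙ ♙ ♙ ♙ ♙ ♙
♖ ♘ ♗ ♕ ♔ ♗ ♘ ♖


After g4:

♜ ♞ ♝ ♛ ♚ ♝ · ♜
♟ ♟ ♟ ♟ ♟ · ♟ ♟
· · · · · ♟ · ♞
· · · · · · · ·
· · · · · · ♙ ·
♙ ♙ · · · · · ·
· · ♙ ♙ ♙ ♙ · ♙
♖ ♘ ♗ ♕ ♔ ♗ ♘ ♖


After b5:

♜ ♞ ♝ ♛ ♚ ♝ · ♜
♟ · ♟ ♟ ♟ · ♟ ♟
· · · · · ♟ · ♞
· ♟ · · · · · ·
· · · · · · ♙ ·
♙ ♙ · · · · · ·
· · ♙ ♙ ♙ ♙ · ♙
♖ ♘ ♗ ♕ ♔ ♗ ♘ ♖


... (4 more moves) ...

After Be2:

♜ ♞ · ♛ ♚ ♝ · ♜
♟ ♝ ♟ ♟ ♟ · ♟ ♟
· · · · · ♟ · ·
· ♟ · · · ♞ · ·
· · · · ♙ · ♙ ·
♙ ♙ · · · ♘ · ·
· · ♙ ♙ ♗ ♙ · ♙
♖ ♘ ♗ ♕ ♔ · · ♖


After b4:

♜ ♞ · ♛ ♚ ♝ · ♜
♟ ♝ ♟ ♟ ♟ · ♟ ♟
· · · · · ♟ · ·
· · · · · ♞ · ·
· ♟ · · ♙ · ♙ ·
♙ ♙ · · · ♘ · ·
· · ♙ ♙ ♗ ♙ · ♙
♖ ♘ ♗ ♕ ♔ · · ♖



  a b c d e f g h
  ─────────────────
8│♜ ♞ · ♛ ♚ ♝ · ♜│8
7│♟ ♝ ♟ ♟ ♟ · ♟ ♟│7
6│· · · · · ♟ · ·│6
5│· · · · · ♞ · ·│5
4│· ♟ · · ♙ · ♙ ·│4
3│♙ ♙ · · · ♘ · ·│3
2│· · ♙ ♙ ♗ ♙ · ♙│2
1│♖ ♘ ♗ ♕ ♔ · · ♖│1
  ─────────────────
  a b c d e f g h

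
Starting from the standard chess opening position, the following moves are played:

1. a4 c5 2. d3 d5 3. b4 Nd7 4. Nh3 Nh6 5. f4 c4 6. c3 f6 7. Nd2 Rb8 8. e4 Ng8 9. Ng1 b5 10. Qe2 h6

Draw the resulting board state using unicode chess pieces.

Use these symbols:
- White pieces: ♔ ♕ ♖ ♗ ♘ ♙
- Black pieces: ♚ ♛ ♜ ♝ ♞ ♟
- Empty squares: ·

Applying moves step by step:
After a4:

♜ ♞ ♝ ♛ ♚ ♝ ♞ ♜
♟ ♟ ♟ ♟ ♟ ♟ ♟ ♟
· · · · · · · ·
· · · · · · · ·
♙ · · · · · · ·
· · · · · · · ·
· ♙ ♙ ♙ ♙ ♙ ♙ ♙
♖ ♘ ♗ ♕ ♔ ♗ ♘ ♖


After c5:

♜ ♞ ♝ ♛ ♚ ♝ ♞ ♜
♟ ♟ · ♟ ♟ ♟ ♟ ♟
· · · · · · · ·
· · ♟ · · · · ·
♙ · · · · · · ·
· · · · · · · ·
· ♙ ♙ ♙ ♙ ♙ ♙ ♙
♖ ♘ ♗ ♕ ♔ ♗ ♘ ♖


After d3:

♜ ♞ ♝ ♛ ♚ ♝ ♞ ♜
♟ ♟ · ♟ ♟ ♟ ♟ ♟
· · · · · · · ·
· · ♟ · · · · ·
♙ · · · · · · ·
· · · ♙ · · · ·
· ♙ ♙ · ♙ ♙ ♙ ♙
♖ ♘ ♗ ♕ ♔ ♗ ♘ ♖


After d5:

♜ ♞ ♝ ♛ ♚ ♝ ♞ ♜
♟ ♟ · · ♟ ♟ ♟ ♟
· · · · · · · ·
· · ♟ ♟ · · · ·
♙ · · · · · · ·
· · · ♙ · · · ·
· ♙ ♙ · ♙ ♙ ♙ ♙
♖ ♘ ♗ ♕ ♔ ♗ ♘ ♖


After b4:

♜ ♞ ♝ ♛ ♚ ♝ ♞ ♜
♟ ♟ · · ♟ ♟ ♟ ♟
· · · · · · · ·
· · ♟ ♟ · · · ·
♙ ♙ · · · · · ·
· · · ♙ · · · ·
· · ♙ · ♙ ♙ ♙ ♙
♖ ♘ ♗ ♕ ♔ ♗ ♘ ♖


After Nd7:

♜ · ♝ ♛ ♚ ♝ ♞ ♜
♟ ♟ · ♞ ♟ ♟ ♟ ♟
· · · · · · · ·
· · ♟ ♟ · · · ·
♙ ♙ · · · · · ·
· · · ♙ · · · ·
· · ♙ · ♙ ♙ ♙ ♙
♖ ♘ ♗ ♕ ♔ ♗ ♘ ♖


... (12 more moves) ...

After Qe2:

· ♜ ♝ ♛ ♚ ♝ ♞ ♜
♟ · · ♞ ♟ · ♟ ♟
· · · · · ♟ · ·
· ♟ · ♟ · · · ·
♙ ♙ ♟ · ♙ ♙ · ·
· · ♙ ♙ · · · ·
· · · ♘ ♕ · ♙ ♙
♖ · ♗ · ♔ ♗ ♘ ♖


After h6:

· ♜ ♝ ♛ ♚ ♝ ♞ ♜
♟ · · ♞ ♟ · ♟ ·
· · · · · ♟ · ♟
· ♟ · ♟ · · · ·
♙ ♙ ♟ · ♙ ♙ · ·
· · ♙ ♙ · · · ·
· · · ♘ ♕ · ♙ ♙
♖ · ♗ · ♔ ♗ ♘ ♖



  a b c d e f g h
  ─────────────────
8│· ♜ ♝ ♛ ♚ ♝ ♞ ♜│8
7│♟ · · ♞ ♟ · ♟ ·│7
6│· · · · · ♟ · ♟│6
5│· ♟ · ♟ · · · ·│5
4│♙ ♙ ♟ · ♙ ♙ · ·│4
3│· · ♙ ♙ · · · ·│3
2│· · · ♘ ♕ · ♙ ♙│2
1│♖ · ♗ · ♔ ♗ ♘ ♖│1
  ─────────────────
  a b c d e f g h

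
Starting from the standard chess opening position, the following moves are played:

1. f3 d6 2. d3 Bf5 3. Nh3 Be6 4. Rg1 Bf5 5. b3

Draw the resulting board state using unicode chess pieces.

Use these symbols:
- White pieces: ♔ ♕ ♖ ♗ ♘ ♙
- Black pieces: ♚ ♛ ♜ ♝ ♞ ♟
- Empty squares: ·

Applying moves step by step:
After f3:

♜ ♞ ♝ ♛ ♚ ♝ ♞ ♜
♟ ♟ ♟ ♟ ♟ ♟ ♟ ♟
· · · · · · · ·
· · · · · · · ·
· · · · · · · ·
· · · · · ♙ · ·
♙ ♙ ♙ ♙ ♙ · ♙ ♙
♖ ♘ ♗ ♕ ♔ ♗ ♘ ♖


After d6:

♜ ♞ ♝ ♛ ♚ ♝ ♞ ♜
♟ ♟ ♟ · ♟ ♟ ♟ ♟
· · · ♟ · · · ·
· · · · · · · ·
· · · · · · · ·
· · · · · ♙ · ·
♙ ♙ ♙ ♙ ♙ · ♙ ♙
♖ ♘ ♗ ♕ ♔ ♗ ♘ ♖


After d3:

♜ ♞ ♝ ♛ ♚ ♝ ♞ ♜
♟ ♟ ♟ · ♟ ♟ ♟ ♟
· · · ♟ · · · ·
· · · · · · · ·
· · · · · · · ·
· · · ♙ · ♙ · ·
♙ ♙ ♙ · ♙ · ♙ ♙
♖ ♘ ♗ ♕ ♔ ♗ ♘ ♖


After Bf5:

♜ ♞ · ♛ ♚ ♝ ♞ ♜
♟ ♟ ♟ · ♟ ♟ ♟ ♟
· · · ♟ · · · ·
· · · · · ♝ · ·
· · · · · · · ·
· · · ♙ · ♙ · ·
♙ ♙ ♙ · ♙ · ♙ ♙
♖ ♘ ♗ ♕ ♔ ♗ ♘ ♖


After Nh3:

♜ ♞ · ♛ ♚ ♝ ♞ ♜
♟ ♟ ♟ · ♟ ♟ ♟ ♟
· · · ♟ · · · ·
· · · · · ♝ · ·
· · · · · · · ·
· · · ♙ · ♙ · ♘
♙ ♙ ♙ · ♙ · ♙ ♙
♖ ♘ ♗ ♕ ♔ ♗ · ♖


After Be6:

♜ ♞ · ♛ ♚ ♝ ♞ ♜
♟ ♟ ♟ · ♟ ♟ ♟ ♟
· · · ♟ ♝ · · ·
· · · · · · · ·
· · · · · · · ·
· · · ♙ · ♙ · ♘
♙ ♙ ♙ · ♙ · ♙ ♙
♖ ♘ ♗ ♕ ♔ ♗ · ♖


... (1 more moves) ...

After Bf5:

♜ ♞ · ♛ ♚ ♝ ♞ ♜
♟ ♟ ♟ · ♟ ♟ ♟ ♟
· · · ♟ · · · ·
· · · · · ♝ · ·
· · · · · · · ·
· · · ♙ · ♙ · ♘
♙ ♙ ♙ · ♙ · ♙ ♙
♖ ♘ ♗ ♕ ♔ ♗ ♖ ·


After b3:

♜ ♞ · ♛ ♚ ♝ ♞ ♜
♟ ♟ ♟ · ♟ ♟ ♟ ♟
· · · ♟ · · · ·
· · · · · ♝ · ·
· · · · · · · ·
· ♙ · ♙ · ♙ · ♘
♙ · ♙ · ♙ · ♙ ♙
♖ ♘ ♗ ♕ ♔ ♗ ♖ ·



  a b c d e f g h
  ─────────────────
8│♜ ♞ · ♛ ♚ ♝ ♞ ♜│8
7│♟ ♟ ♟ · ♟ ♟ ♟ ♟│7
6│· · · ♟ · · · ·│6
5│· · · · · ♝ · ·│5
4│· · · · · · · ·│4
3│· ♙ · ♙ · ♙ · ♘│3
2│♙ · ♙ · ♙ · ♙ ♙│2
1│♖ ♘ ♗ ♕ ♔ ♗ ♖ ·│1
  ─────────────────
  a b c d e f g h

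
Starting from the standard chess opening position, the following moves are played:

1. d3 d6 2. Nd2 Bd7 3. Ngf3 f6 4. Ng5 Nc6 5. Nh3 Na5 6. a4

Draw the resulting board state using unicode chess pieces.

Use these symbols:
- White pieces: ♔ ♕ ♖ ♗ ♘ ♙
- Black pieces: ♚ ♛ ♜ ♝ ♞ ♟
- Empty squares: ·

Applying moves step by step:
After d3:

♜ ♞ ♝ ♛ ♚ ♝ ♞ ♜
♟ ♟ ♟ ♟ ♟ ♟ ♟ ♟
· · · · · · · ·
· · · · · · · ·
· · · · · · · ·
· · · ♙ · · · ·
♙ ♙ ♙ · ♙ ♙ ♙ ♙
♖ ♘ ♗ ♕ ♔ ♗ ♘ ♖


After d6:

♜ ♞ ♝ ♛ ♚ ♝ ♞ ♜
♟ ♟ ♟ · ♟ ♟ ♟ ♟
· · · ♟ · · · ·
· · · · · · · ·
· · · · · · · ·
· · · ♙ · · · ·
♙ ♙ ♙ · ♙ ♙ ♙ ♙
♖ ♘ ♗ ♕ ♔ ♗ ♘ ♖


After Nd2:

♜ ♞ ♝ ♛ ♚ ♝ ♞ ♜
♟ ♟ ♟ · ♟ ♟ ♟ ♟
· · · ♟ · · · ·
· · · · · · · ·
· · · · · · · ·
· · · ♙ · · · ·
♙ ♙ ♙ ♘ ♙ ♙ ♙ ♙
♖ · ♗ ♕ ♔ ♗ ♘ ♖


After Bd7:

♜ ♞ · ♛ ♚ ♝ ♞ ♜
♟ ♟ ♟ ♝ ♟ ♟ ♟ ♟
· · · ♟ · · · ·
· · · · · · · ·
· · · · · · · ·
· · · ♙ · · · ·
♙ ♙ ♙ ♘ ♙ ♙ ♙ ♙
♖ · ♗ ♕ ♔ ♗ ♘ ♖


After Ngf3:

♜ ♞ · ♛ ♚ ♝ ♞ ♜
♟ ♟ ♟ ♝ ♟ ♟ ♟ ♟
· · · ♟ · · · ·
· · · · · · · ·
· · · · · · · ·
· · · ♙ · ♘ · ·
♙ ♙ ♙ ♘ ♙ ♙ ♙ ♙
♖ · ♗ ♕ ♔ ♗ · ♖


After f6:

♜ ♞ · ♛ ♚ ♝ ♞ ♜
♟ ♟ ♟ ♝ ♟ · ♟ ♟
· · · ♟ · ♟ · ·
· · · · · · · ·
· · · · · · · ·
· · · ♙ · ♘ · ·
♙ ♙ ♙ ♘ ♙ ♙ ♙ ♙
♖ · ♗ ♕ ♔ ♗ · ♖


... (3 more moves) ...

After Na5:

♜ · · ♛ ♚ ♝ ♞ ♜
♟ ♟ ♟ ♝ ♟ · ♟ ♟
· · · ♟ · ♟ · ·
♞ · · · · · · ·
· · · · · · · ·
· · · ♙ · · · ♘
♙ ♙ ♙ ♘ ♙ ♙ ♙ ♙
♖ · ♗ ♕ ♔ ♗ · ♖


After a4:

♜ · · ♛ ♚ ♝ ♞ ♜
♟ ♟ ♟ ♝ ♟ · ♟ ♟
· · · ♟ · ♟ · ·
♞ · · · · · · ·
♙ · · · · · · ·
· · · ♙ · · · ♘
· ♙ ♙ ♘ ♙ ♙ ♙ ♙
♖ · ♗ ♕ ♔ ♗ · ♖



  a b c d e f g h
  ─────────────────
8│♜ · · ♛ ♚ ♝ ♞ ♜│8
7│♟ ♟ ♟ ♝ ♟ · ♟ ♟│7
6│· · · ♟ · ♟ · ·│6
5│♞ · · · · · · ·│5
4│♙ · · · · · · ·│4
3│· · · ♙ · · · ♘│3
2│· ♙ ♙ ♘ ♙ ♙ ♙ ♙│2
1│♖ · ♗ ♕ ♔ ♗ · ♖│1
  ─────────────────
  a b c d e f g h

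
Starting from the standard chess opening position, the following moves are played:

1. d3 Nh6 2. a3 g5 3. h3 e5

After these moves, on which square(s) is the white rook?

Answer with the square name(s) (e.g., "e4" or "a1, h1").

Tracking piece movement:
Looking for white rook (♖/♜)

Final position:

  a b c d e f g h
  ─────────────────
8│♜ ♞ ♝ ♛ ♚ ♝ · ♜│8
7│♟ ♟ ♟ ♟ · ♟ · ♟│7
6│· · · · · · · ♞│6
5│· · · · ♟ · ♟ ·│5
4│· · · · · · · ·│4
3│♙ · · ♙ · · · ♙│3
2│· ♙ ♙ · ♙ ♙ ♙ ·│2
1│♖ ♘ ♗ ♕ ♔ ♗ ♘ ♖│1
  ─────────────────
  a b c d e f g h


a1, h1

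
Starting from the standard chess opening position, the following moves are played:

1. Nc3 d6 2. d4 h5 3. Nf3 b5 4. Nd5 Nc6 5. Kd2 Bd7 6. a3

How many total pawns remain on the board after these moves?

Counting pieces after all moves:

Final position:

  a b c d e f g h
  ─────────────────
8│♜ · · ♛ ♚ ♝ ♞ ♜│8
7│♟ · ♟ ♝ ♟ ♟ ♟ ·│7
6│· · ♞ ♟ · · · ·│6
5│· ♟ · ♘ · · · ♟│5
4│· · · ♙ · · · ·│4
3│♙ · · · · ♘ · ·│3
2│· ♙ ♙ ♔ ♙ ♙ ♙ ♙│2
1│♖ · ♗ ♕ · ♗ · ♖│1
  ─────────────────
  a b c d e f g h


16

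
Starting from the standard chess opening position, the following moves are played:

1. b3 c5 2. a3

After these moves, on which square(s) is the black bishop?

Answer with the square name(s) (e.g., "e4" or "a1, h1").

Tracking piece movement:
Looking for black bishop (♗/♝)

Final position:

  a b c d e f g h
  ─────────────────
8│♜ ♞ ♝ ♛ ♚ ♝ ♞ ♜│8
7│♟ ♟ · ♟ ♟ ♟ ♟ ♟│7
6│· · · · · · · ·│6
5│· · ♟ · · · · ·│5
4│· · · · · · · ·│4
3│♙ ♙ · · · · · ·│3
2│· · ♙ ♙ ♙ ♙ ♙ ♙│2
1│♖ ♘ ♗ ♕ ♔ ♗ ♘ ♖│1
  ─────────────────
  a b c d e f g h


c8, f8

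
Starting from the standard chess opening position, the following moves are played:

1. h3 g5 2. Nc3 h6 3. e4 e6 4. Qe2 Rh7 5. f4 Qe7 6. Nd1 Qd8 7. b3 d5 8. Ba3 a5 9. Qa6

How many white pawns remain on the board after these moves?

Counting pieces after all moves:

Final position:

  a b c d e f g h
  ─────────────────
8│♜ ♞ ♝ ♛ ♚ ♝ ♞ ·│8
7│· ♟ ♟ · · ♟ · ♜│7
6│♕ · · · ♟ · · ♟│6
5│♟ · · ♟ · · ♟ ·│5
4│· · · · ♙ ♙ · ·│4
3│♗ ♙ · · · · · ♙│3
2│♙ · ♙ ♙ · · ♙ ·│2
1│♖ · · ♘ ♔ ♗ ♘ ♖│1
  ─────────────────
  a b c d e f g h


8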